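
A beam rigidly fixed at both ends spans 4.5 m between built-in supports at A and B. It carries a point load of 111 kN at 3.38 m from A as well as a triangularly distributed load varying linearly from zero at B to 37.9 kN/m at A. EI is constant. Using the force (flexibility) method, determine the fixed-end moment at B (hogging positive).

Release both end moments; the primary structure is a simply-supported span AB with redundants M_A and M_B.
On the primary (simply-supported) span, the end slopes from the loading are:
  at A: point load 111 at a = 3.38: Pab(L + b)/(6LEI) = 87.46/EI
  at B: point load 111 at a = 3.38: Pab(L + a)/(6LEI) = 122.6/EI
  at A: triangular load, peak 37.9: w₀L³/(45EI) = 76.75/EI
  at B: triangular load, peak 37.9: 7w₀L³/(360EI) = 67.15/EI
  θ_A0 = 164.2/EI,  θ_B0 = 189.8/EI
Flexibility coefficients: a unit moment at one end gives L/(3EI) there and L/(6EI) at the far end, so f₁₁ = f₂₂ = 1.5/EI and f₁₂ = f₂₁ = 0.75/EI.
Compatibility — zero rotation at each built-in end:
  1.5 M_A + 0.75 M_B = 164.2
  0.75 M_A + 1.5 M_B = 189.8
Solving the pair gives M_A = 61.61 kN·m and M_B = 95.72 kN·m (hogging).

M_B = 95.72 kN·m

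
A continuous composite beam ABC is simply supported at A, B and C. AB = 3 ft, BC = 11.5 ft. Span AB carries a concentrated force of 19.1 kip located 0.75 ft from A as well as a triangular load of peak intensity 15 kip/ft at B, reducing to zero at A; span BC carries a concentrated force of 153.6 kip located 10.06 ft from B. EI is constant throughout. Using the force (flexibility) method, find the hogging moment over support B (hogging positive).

Insert a hinge at B; M_B is the redundant, and each span becomes simply supported.
Discontinuity in slope at B on the released structure — sum the simple-span end rotations:
  span AB: point load 19.1 at a = 0.75: Pab(L + a)/(6LEI) = 6.715/EI
  span AB: triangular load, peak 15: w₀L³/(45EI) = 9/EI
  span BC: point load 153.6 at a = 10.06: Pab(L + b)/(6LEI) = 417.3/EI
  relative rotation θ_0 = (15.71 + 417.3)/EI = 433/EI
A unit hogging moment at B produces rotation L₁/(3EI) + L₂/(3EI) = 4.833/EI.
Compatibility: M_B·(L₁+L₂)/(3EI) = θ_0, giving M_B = 89.59 kip·ft (hogging).

M_B = 89.59 kip·ft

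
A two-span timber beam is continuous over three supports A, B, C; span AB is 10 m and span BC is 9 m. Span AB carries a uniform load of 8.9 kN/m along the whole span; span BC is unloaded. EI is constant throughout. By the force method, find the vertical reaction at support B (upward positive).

Take M_B as the redundant. Released structure: two simple spans AB and BC with a hinge at B.
End slopes at the hinge B, treating each span as simply supported:
  span AB: UDL 8.9: wL³/(24EI) = 370.8/EI
  relative rotation θ_0 = (370.8 + 0)/EI = 370.8/EI
A unit hogging moment at B produces rotation L₁/(3EI) + L₂/(3EI) = 6.333/EI.
Slope continuity at B: θ_0 = M_B·6.333/EI, so M_B = 370.8/6.333 = 58.55 kN·m (hogging).
Span AB, ΣM about A with M_B applied at B: R_B^{AB}·10 = 445 + 58.55, so R_B^{AB} = 50.36 kN and R_A = 89 − 50.36 = 38.64 kN.
Span BC, ΣM about C: R_B^{BC}·9 = 0 + 58.55, so R_B^{BC} = 6.506 kN and R_C = 0 − 6.506 = -6.506 kN.
R_B = 50.36 + 6.506 = 56.86 kN.

R_B = 56.86 kN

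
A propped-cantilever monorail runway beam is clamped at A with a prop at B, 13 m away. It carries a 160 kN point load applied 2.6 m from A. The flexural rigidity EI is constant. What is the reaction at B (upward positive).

R_B = 8.96 kN

Remove the prop at B; the released (primary) structure is a cantilever built in at A.
Deflection at B on the released cantilever, summing each load's contribution:
  point load 160 at a = 2.6: Pa²(3L − a)/(6EI) = 6562/EI
Flexibility coefficient — unit upward force at B: δ_{BB} = L³/(3EI) = 732.3/EI.
Compatibility at B: δ_0 − R_B·δ_{BB} = 0, so R_B = 6562/732.3 = 8.96 kN.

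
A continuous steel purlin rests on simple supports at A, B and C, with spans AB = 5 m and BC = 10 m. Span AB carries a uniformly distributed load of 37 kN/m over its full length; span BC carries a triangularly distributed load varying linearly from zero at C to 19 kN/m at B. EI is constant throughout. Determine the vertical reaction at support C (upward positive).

Insert a hinge at B; M_B is the redundant, and each span becomes simply supported.
End slopes at the hinge B, treating each span as simply supported:
  span AB: UDL 37: wL³/(24EI) = 192.7/EI
  span BC: triangular load, peak 19: w₀L³/(45EI) = 422.2/EI
  relative rotation θ_0 = (192.7 + 422.2)/EI = 614.9/EI
A unit hogging moment at B produces rotation L₁/(3EI) + L₂/(3EI) = 5/EI.
Compatibility: M_B·(L₁+L₂)/(3EI) = θ_0, giving M_B = 123 kN·m (hogging).
Span BC, ΣM about C: R_B^{BC}·10 = 633.3 + 123, so R_B^{BC} = 75.63 kN and R_C = 95 − 75.63 = 19.37 kN.

R_C = 19.37 kN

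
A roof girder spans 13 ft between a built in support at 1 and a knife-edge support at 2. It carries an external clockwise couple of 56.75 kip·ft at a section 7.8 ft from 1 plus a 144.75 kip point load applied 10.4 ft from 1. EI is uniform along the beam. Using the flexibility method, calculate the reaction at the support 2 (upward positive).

Remove the prop at 2; the released (primary) structure is a cantilever built in at 1.
Deflection at 2 on the released cantilever, summing each load's contribution:
  clockwise couple 56.75 at a = 7.8: M₀a(2L − a)/(2EI) = 4028/EI
  point load 144.75 at a = 10.4: Pa²(3L − a)/(6EI) = 74628/EI
  δ_0 = 78656/EI
Flexibility coefficient — unit upward force at 2: δ_{22} = L³/(3EI) = 732.3/EI.
The prop prevents deflection at 2: R_2 = δ_0/δ_{22} = 78656/732.3 = 107.4 kip.

R_2 = 107.4 kip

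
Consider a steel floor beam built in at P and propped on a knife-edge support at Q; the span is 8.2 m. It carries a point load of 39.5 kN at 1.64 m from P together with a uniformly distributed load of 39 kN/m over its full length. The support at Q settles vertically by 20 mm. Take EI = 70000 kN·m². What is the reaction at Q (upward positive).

Take the reaction at Q as the redundant and release it; the primary structure is a cantilever fixed at P.
Downward deflection at the released point Q due to the loads:
  point load 39.5 at a = 1.64: Pa²(3L − a)/(6EI) = 406.5/EI
  UDL 39: wL⁴/(8EI) = 22041/EI
  δ_0 = 22447/EI
Tip deflection under a unit load at Q: L³/(3EI) = 183.8/EI.
With EI = 70000 kN·m²: δ_0 = 0.32068 m and δ_{QQ} = 0.002626 m/kN.
Compatibility — the beam at Q must follow the support down by 0.02 m: δ_0 − R_Q·δ_{QQ} = 0.02, so R_Q = (0.32068 − 0.02)/0.002626 = 114.5 kN.

R_Q = 114.5 kN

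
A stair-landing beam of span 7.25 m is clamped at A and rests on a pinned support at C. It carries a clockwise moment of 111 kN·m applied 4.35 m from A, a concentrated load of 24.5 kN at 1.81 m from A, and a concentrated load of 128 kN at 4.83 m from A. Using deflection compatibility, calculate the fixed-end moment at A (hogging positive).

Remove the prop at C; the released (primary) structure is a cantilever built in at A.
Downward deflection at the released point C due to the loads:
  clockwise couple 111 at a = 4.35: M₀a(2L − a)/(2EI) = 2450/EI
  point load 24.5 at a = 1.81: Pa²(3L − a)/(6EI) = 266.7/EI
  point load 128 at a = 4.83: Pa²(3L − a)/(6EI) = 8421/EI
  δ_0 = 11138/EI
Tip deflection under a unit load at C: L³/(3EI) = 127/EI.
The prop prevents deflection at C: R_C = δ_0/δ_{CC} = 11138/127 = 87.68 kN.
Moment equilibrium about A: M_A = Σ(load moments about A) − R_C·L = 773.6 − 87.68×7.25 = 137.9 kN·m.

M_A = 137.9 kN·m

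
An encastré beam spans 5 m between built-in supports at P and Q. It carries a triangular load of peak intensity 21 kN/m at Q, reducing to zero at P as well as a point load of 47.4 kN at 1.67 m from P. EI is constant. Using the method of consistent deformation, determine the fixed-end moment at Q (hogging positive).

Take the two fixed-end moments M_P, M_Q as redundants; the released structure is the simple span PQ.
Simple-span end rotations at P and Q under the given loads:
  at P: triangular load, peak 21: 7w₀L³/(360EI) = 51.04/EI
  at Q: triangular load, peak 21: w₀L³/(45EI) = 58.33/EI
  at P: point load 47.4 at a = 1.67: Pab(L + b)/(6LEI) = 73.19/EI
  at Q: point load 47.4 at a = 1.67: Pab(L + a)/(6LEI) = 58.61/EI
  θ_P0 = 124.2/EI,  θ_Q0 = 116.9/EI
Flexibility coefficients: a unit moment at one end gives L/(3EI) there and L/(6EI) at the far end, so f₁₁ = f₂₂ = 1.667/EI and f₁₂ = f₂₁ = 0.8333/EI.
Compatibility — zero rotation at each built-in end:
  1.667 M_P + 0.8333 M_Q = 124.2
  0.8333 M_P + 1.667 M_Q = 116.9
Solving the pair gives M_P = 52.61 kN·m and M_Q = 43.86 kN·m (hogging).

M_Q = 43.86 kN·m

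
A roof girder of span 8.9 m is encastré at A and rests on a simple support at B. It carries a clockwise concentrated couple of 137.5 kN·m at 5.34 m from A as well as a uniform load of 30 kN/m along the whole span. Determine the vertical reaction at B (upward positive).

R_B = 119.6 kN

Choose R_B as the redundant. The primary structure is the cantilever fixed at A.
Downward deflection at the released point B due to the loads:
  clockwise couple 137.5 at a = 5.34: M₀a(2L − a)/(2EI) = 4574/EI
  UDL 30: wL⁴/(8EI) = 23528/EI
  δ_0 = 28103/EI
Flexibility coefficient — unit upward force at B: δ_{BB} = L³/(3EI) = 235/EI.
The prop prevents deflection at B: R_B = δ_0/δ_{BB} = 28103/235 = 119.6 kN.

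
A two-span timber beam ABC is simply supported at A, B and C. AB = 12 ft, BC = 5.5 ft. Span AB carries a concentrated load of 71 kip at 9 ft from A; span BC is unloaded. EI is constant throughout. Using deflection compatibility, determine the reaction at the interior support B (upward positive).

R_B = 78.66 kip

Release continuity at B by inserting a hinge; the redundant is the internal moment M_B. The primary structure is two simply-supported spans AB and BC.
End slopes at the hinge B, treating each span as simply supported:
  span AB: point load 71 at a = 9: Pab(L + a)/(6LEI) = 559.1/EI
  relative rotation θ_0 = (559.1 + 0)/EI = 559.1/EI
A unit hogging moment at B produces rotation L₁/(3EI) + L₂/(3EI) = 5.833/EI.
Slope continuity at B: θ_0 = M_B·5.833/EI, so M_B = 559.1/5.833 = 95.85 kip·ft (hogging).
Span AB, ΣM about A with M_B applied at B: R_B^{AB}·12 = 639 + 95.85, so R_B^{AB} = 61.24 kip and R_A = 71 − 61.24 = 9.762 kip.
Span BC, ΣM about C: R_B^{BC}·5.5 = 0 + 95.85, so R_B^{BC} = 17.43 kip and R_C = 0 − 17.43 = -17.43 kip.
R_B = 61.24 + 17.43 = 78.66 kip.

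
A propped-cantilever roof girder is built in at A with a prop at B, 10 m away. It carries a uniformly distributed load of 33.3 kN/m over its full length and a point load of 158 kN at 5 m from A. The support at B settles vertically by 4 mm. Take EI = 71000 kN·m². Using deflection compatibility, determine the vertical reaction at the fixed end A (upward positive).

R_A = 317.6 kN

Take the reaction at B as the redundant and release it; the primary structure is a cantilever fixed at A.
Primary-structure tip deflection at B by superposition:
  UDL 33.3: wL⁴/(8EI) = 41625/EI
  point load 158 at a = 5: Pa²(3L − a)/(6EI) = 16458/EI
  δ_0 = 58083/EI
Flexibility coefficient — unit upward force at B: δ_{BB} = L³/(3EI) = 333.3/EI.
With EI = 71000 kN·m²: δ_0 = 0.81808 m and δ_{BB} = 0.004695 m/kN.
Compatibility — the beam at B must follow the support down by 0.004 m: δ_0 − R_B·δ_{BB} = 0.004, so R_B = (0.81808 − 0.004)/0.004695 = 173.4 kN.
Vertical equilibrium: R_A = ΣP − R_B = 491 − 173.4 = 317.6 kN.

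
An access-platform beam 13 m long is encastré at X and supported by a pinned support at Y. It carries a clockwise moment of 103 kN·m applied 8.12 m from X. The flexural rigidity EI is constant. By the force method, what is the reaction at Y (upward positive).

Choose R_Y as the redundant. The primary structure is the cantilever fixed at X.
Deflection at Y on the released cantilever, summing each load's contribution:
  clockwise couple 103 at a = 8.12: M₀a(2L − a)/(2EI) = 7477/EI
Tip deflection under a unit load at Y: L³/(3EI) = 732.3/EI.
The prop prevents deflection at Y: R_Y = δ_0/δ_{YY} = 7477/732.3 = 10.21 kN.

R_Y = 10.21 kN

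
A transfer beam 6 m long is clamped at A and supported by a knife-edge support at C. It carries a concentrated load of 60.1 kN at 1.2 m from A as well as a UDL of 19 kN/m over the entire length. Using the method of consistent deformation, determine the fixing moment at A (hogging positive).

M_A = 137.4 kN·m

Choose R_C as the redundant. The primary structure is the cantilever fixed at A.
Deflection at C on the released cantilever, summing each load's contribution:
  point load 60.1 at a = 1.2: Pa²(3L − a)/(6EI) = 242.3/EI
  UDL 19: wL⁴/(8EI) = 3078/EI
  δ_0 = 3320/EI
Flexibility coefficient — unit upward force at C: δ_{CC} = L³/(3EI) = 72/EI.
The prop prevents deflection at C: R_C = δ_0/δ_{CC} = 3320/72 = 46.12 kN.
Moment equilibrium about A: M_A = Σ(load moments about A) − R_C·L = 414.1 − 46.12×6 = 137.4 kN·m.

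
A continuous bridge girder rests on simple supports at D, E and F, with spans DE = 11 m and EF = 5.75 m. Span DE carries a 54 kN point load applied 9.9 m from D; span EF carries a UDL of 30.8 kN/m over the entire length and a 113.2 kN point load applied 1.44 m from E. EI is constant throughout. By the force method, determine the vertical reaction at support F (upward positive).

R_F = 97.12 kN

Take M_E as the redundant. Released structure: two simple spans DE and EF with a hinge at E.
End slopes at the hinge E, treating each span as simply supported:
  span DE: point load 54 at a = 9.9: Pab(L + a)/(6LEI) = 186.2/EI
  span EF: UDL 30.8: wL³/(24EI) = 244/EI
  span EF: point load 113.2 at a = 1.44: Pab(L + b)/(6LEI) = 204.9/EI
  relative rotation θ_0 = (186.2 + 448.8)/EI = 635.1/EI
A unit hogging moment at E produces rotation L₁/(3EI) + L₂/(3EI) = 5.583/EI.
Compatibility: M_E·(L₁+L₂)/(3EI) = θ_0, giving M_E = 113.7 kN·m (hogging).
Span EF, ΣM about F: R_E^{EF}·5.75 = 997.1 + 113.7, so R_E^{EF} = 193.2 kN and R_F = 290.3 − 193.2 = 97.12 kN.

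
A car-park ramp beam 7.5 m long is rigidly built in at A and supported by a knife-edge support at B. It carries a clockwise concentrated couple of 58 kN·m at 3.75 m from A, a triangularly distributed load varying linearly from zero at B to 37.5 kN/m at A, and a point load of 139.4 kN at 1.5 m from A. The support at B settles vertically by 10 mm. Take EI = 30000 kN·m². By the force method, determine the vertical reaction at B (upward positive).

R_B = 42.5 kN

Take the reaction at B as the redundant and release it; the primary structure is a cantilever fixed at A.
Downward deflection at the released point B due to the loads:
  clockwise couple 58 at a = 3.75: M₀a(2L − a)/(2EI) = 1223/EI
  triangular load, peak 37.5 at the fixed end: w₀L⁴/(30EI) = 3955/EI
  point load 139.4 at a = 1.5: Pa²(3L − a)/(6EI) = 1098/EI
  δ_0 = 6276/EI
Tip deflection under a unit load at B: L³/(3EI) = 140.6/EI.
With EI = 30000 kN·m²: δ_0 = 0.20921 m and δ_{BB} = 0.004687 m/kN.
Compatibility — the beam at B must follow the support down by 0.01 m: δ_0 − R_B·δ_{BB} = 0.01, so R_B = (0.20921 − 0.01)/0.004687 = 42.5 kN.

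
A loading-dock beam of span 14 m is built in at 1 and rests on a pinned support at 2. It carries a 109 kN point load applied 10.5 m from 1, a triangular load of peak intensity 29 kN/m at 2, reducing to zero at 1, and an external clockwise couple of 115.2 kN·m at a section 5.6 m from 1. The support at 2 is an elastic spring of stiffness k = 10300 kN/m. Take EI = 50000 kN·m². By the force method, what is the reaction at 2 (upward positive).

Take the reaction at 2 as the redundant and release it; the primary structure is a cantilever fixed at 1.
Downward deflection at the released point 2 due to the loads:
  point load 109 at a = 10.5: Pa²(3L − a)/(6EI) = 63091/EI
  triangular load, peak 29 at the free end: 11w₀L⁴/(120EI) = 102123/EI
  clockwise couple 115.2 at a = 5.6: M₀a(2L − a)/(2EI) = 7225/EI
  δ_0 = 172438/EI
Tip deflection under a unit load at 2: L³/(3EI) = 914.7/EI.
With EI = 50000 kN·m²: δ_0 = 3.4488 m and δ_{22} = 0.018293 m/kN.
Compatibility — the spring shortens by R_2/k under the reaction it provides: δ_0 − R_2·δ_{22} = R_2/k. With 1/k = 0.000097 m/kN, R_2 = δ_0 / (δ_{22} + 1/k) = 3.4488 / (0.018293 + 0.000097) = 187.5 kN.

R_2 = 187.5 kN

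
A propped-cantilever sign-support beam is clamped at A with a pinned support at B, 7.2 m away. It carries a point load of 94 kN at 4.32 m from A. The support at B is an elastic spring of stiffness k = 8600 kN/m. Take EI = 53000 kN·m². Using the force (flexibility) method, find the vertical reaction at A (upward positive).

Release the roller at B. Primary structure: cantilever fixed at A.
Downward deflection at the released point B due to the loads:
  point load 94 at a = 4.32: Pa²(3L − a)/(6EI) = 5052/EI
Flexibility coefficient — unit upward force at B: δ_{BB} = L³/(3EI) = 124.4/EI.
With EI = 53000 kN·m²: δ_0 = 0.095326 m and δ_{BB} = 0.002347 m/kN.
Compatibility — the spring shortens by R_B/k under the reaction it provides: δ_0 − R_B·δ_{BB} = R_B/k. With 1/k = 0.000116 m/kN, R_B = δ_0 / (δ_{BB} + 1/k) = 0.095326 / (0.002347 + 0.000116) = 38.69 kN.
Vertical equilibrium: R_A = ΣP − R_B = 94 − 38.69 = 55.31 kN.

R_A = 55.31 kN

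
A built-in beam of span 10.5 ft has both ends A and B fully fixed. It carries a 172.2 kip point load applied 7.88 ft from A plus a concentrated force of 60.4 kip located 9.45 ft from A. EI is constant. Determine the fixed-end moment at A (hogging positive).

M_A = 90.19 kip·ft

Take the two fixed-end moments M_A, M_B as redundants; the released structure is the simple span AB.
Simple-span end rotations at A and B under the given loads:
  at A: point load 172.2 at a = 7.88: Pab(L + b)/(6LEI) = 740.4/EI
  at B: point load 172.2 at a = 7.88: Pab(L + a)/(6LEI) = 1037/EI
  at A: point load 60.4 at a = 9.45: Pab(L + b)/(6LEI) = 109.9/EI
  at B: point load 60.4 at a = 9.45: Pab(L + a)/(6LEI) = 189.8/EI
  θ_A0 = 850.3/EI,  θ_B0 = 1227/EI
Flexibility coefficients: a unit moment at one end gives L/(3EI) there and L/(6EI) at the far end, so f₁₁ = f₂₂ = 3.5/EI and f₁₂ = f₂₁ = 1.75/EI.
Compatibility — zero rotation at each built-in end:
  3.5 M_A + 1.75 M_B = 850.3
  1.75 M_A + 3.5 M_B = 1227
Solving the pair gives M_A = 90.19 kip·ft and M_B = 305.5 kip·ft (hogging).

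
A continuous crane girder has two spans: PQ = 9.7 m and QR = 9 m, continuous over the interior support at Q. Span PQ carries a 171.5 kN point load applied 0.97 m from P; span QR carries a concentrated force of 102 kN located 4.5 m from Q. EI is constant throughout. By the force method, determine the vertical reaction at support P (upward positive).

R_P = 141.4 kN

Take M_Q as the redundant. Released structure: two simple spans PQ and QR with a hinge at Q.
End slopes at the hinge Q, treating each span as simply supported:
  span PQ: point load 171.5 at a = 0.97: Pab(L + a)/(6LEI) = 266.3/EI
  span QR: point load 102 at a = 4.5: Pab(L + b)/(6LEI) = 516.4/EI
  relative rotation θ_0 = (266.3 + 516.4)/EI = 782.6/EI
A unit hogging moment at Q produces rotation L₁/(3EI) + L₂/(3EI) = 6.233/EI.
Compatibility: M_Q·(L₁+L₂)/(3EI) = θ_0, giving M_Q = 125.6 kN·m (hogging).
Span PQ, ΣM about P with M_Q applied at Q: R_Q^{PQ}·9.7 = 166.4 + 125.6, so R_Q^{PQ} = 30.09 kN and R_P = 171.5 − 30.09 = 141.4 kN.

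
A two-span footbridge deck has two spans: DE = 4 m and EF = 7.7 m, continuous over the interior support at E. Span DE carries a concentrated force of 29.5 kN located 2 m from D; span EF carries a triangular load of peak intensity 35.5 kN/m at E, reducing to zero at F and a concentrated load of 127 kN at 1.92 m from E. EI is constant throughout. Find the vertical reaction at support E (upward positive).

Insert a hinge at E; M_E is the redundant, and each span becomes simply supported.
Rotations at E on the released spans (each span's end-slope, ×1/EI):
  span DE: point load 29.5 at a = 2: Pab(L + a)/(6LEI) = 29.5/EI
  span EF: triangular load, peak 35.5: w₀L³/(45EI) = 360.2/EI
  span EF: point load 127 at a = 1.92: Pab(L + b)/(6LEI) = 411.2/EI
  relative rotation θ_0 = (29.5 + 771.4)/EI = 800.9/EI
A unit hogging moment at E produces rotation L₁/(3EI) + L₂/(3EI) = 3.9/EI.
Compatibility: M_E·(L₁+L₂)/(3EI) = θ_0, giving M_E = 205.4 kN·m (hogging).
Span DE, ΣM about D with M_E applied at E: R_E^{DE}·4 = 59 + 205.4, so R_E^{DE} = 66.09 kN and R_D = 29.5 − 66.09 = -36.59 kN.
Span EF, ΣM about F: R_E^{EF}·7.7 = 1436 + 205.4, so R_E^{EF} = 213.1 kN and R_F = 263.7 − 213.1 = 50.56 kN.
R_E = 66.09 + 213.1 = 279.2 kN.

R_E = 279.2 kN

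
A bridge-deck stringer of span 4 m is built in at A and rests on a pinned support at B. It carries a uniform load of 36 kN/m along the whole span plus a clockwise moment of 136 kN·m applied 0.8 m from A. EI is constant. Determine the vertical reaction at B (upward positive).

Choose R_B as the redundant. The primary structure is the cantilever fixed at A.
Free-end deflection of the primary structure under the applied loading (downward +):
  UDL 36: wL⁴/(8EI) = 1152/EI
  clockwise couple 136 at a = 0.8: M₀a(2L − a)/(2EI) = 391.7/EI
  δ_0 = 1544/EI
Flexibility coefficient — unit upward force at B: δ_{BB} = L³/(3EI) = 21.33/EI.
The prop prevents deflection at B: R_B = δ_0/δ_{BB} = 1544/21.33 = 72.36 kN.

R_B = 72.36 kN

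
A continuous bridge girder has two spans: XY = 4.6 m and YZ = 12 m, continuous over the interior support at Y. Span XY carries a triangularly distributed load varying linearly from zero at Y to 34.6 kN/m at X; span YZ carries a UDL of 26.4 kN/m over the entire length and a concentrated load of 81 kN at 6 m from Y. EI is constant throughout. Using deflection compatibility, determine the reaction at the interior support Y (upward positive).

Release continuity at Y by inserting a hinge; the redundant is the internal moment M_Y. The primary structure is two simply-supported spans XY and YZ.
Rotations at Y on the released spans (each span's end-slope, ×1/EI):
  span XY: triangular load, peak 34.6: 7w₀L³/(360EI) = 65.49/EI
  span YZ: UDL 26.4: wL³/(24EI) = 1901/EI
  span YZ: point load 81 at a = 6: Pab(L + b)/(6LEI) = 729/EI
  relative rotation θ_0 = (65.49 + 2630)/EI = 2695/EI
A unit hogging moment at Y produces rotation L₁/(3EI) + L₂/(3EI) = 5.533/EI.
Slope continuity at Y: θ_0 = M_Y·5.533/EI, so M_Y = 2695/5.533 = 487.1 kN·m (hogging).
Span XY, ΣM about X with M_Y applied at Y: R_Y^{XY}·4.6 = 122 + 487.1, so R_Y^{XY} = 132.4 kN and R_X = 79.58 − 132.4 = -52.84 kN.
Span YZ, ΣM about Z: R_Y^{YZ}·12 = 2387 + 487.1, so R_Y^{YZ} = 239.5 kN and R_Z = 397.8 − 239.5 = 158.3 kN.
R_Y = 132.4 + 239.5 = 371.9 kN.

R_Y = 371.9 kN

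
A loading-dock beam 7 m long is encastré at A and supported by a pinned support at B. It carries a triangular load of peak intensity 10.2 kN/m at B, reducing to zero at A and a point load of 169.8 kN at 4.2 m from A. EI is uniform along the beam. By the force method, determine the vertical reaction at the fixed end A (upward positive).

R_A = 112.5 kN

Choose R_B as the redundant. The primary structure is the cantilever fixed at A.
Free-end deflection of the primary structure under the applied loading (downward +):
  triangular load, peak 10.2 at the free end: 11w₀L⁴/(120EI) = 2245/EI
  point load 169.8 at a = 4.2: Pa²(3L − a)/(6EI) = 8387/EI
  δ_0 = 10632/EI
Tip deflection under a unit load at B: L³/(3EI) = 114.3/EI.
Compatibility at B: δ_0 − R_B·δ_{BB} = 0, so R_B = 10632/114.3 = 92.99 kN.
Vertical equilibrium: R_A = ΣP − R_B = 205.5 − 92.99 = 112.5 kN.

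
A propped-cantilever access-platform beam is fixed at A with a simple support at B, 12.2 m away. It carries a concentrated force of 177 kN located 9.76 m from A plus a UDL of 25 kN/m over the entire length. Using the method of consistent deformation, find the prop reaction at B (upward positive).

Take the reaction at B as the redundant and release it; the primary structure is a cantilever fixed at A.
Deflection at B on the released cantilever, summing each load's contribution:
  point load 177 at a = 9.76: Pa²(3L − a)/(6EI) = 75423/EI
  UDL 25: wL⁴/(8EI) = 69229/EI
  δ_0 = 144652/EI
Tip deflection under a unit load at B: L³/(3EI) = 605.3/EI.
The prop prevents deflection at B: R_B = δ_0/δ_{BB} = 144652/605.3 = 239 kN.

R_B = 239 kN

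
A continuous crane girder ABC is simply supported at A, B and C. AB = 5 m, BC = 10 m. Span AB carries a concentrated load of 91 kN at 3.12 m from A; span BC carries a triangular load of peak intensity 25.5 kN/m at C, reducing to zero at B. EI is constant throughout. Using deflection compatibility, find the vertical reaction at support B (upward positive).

Take M_B as the redundant. Released structure: two simple spans AB and BC with a hinge at B.
End slopes at the hinge B, treating each span as simply supported:
  span AB: point load 91 at a = 3.12: Pab(L + a)/(6LEI) = 144.5/EI
  span BC: triangular load, peak 25.5: 7w₀L³/(360EI) = 495.8/EI
  relative rotation θ_0 = (144.5 + 495.8)/EI = 640.3/EI
A unit hogging moment at B produces rotation L₁/(3EI) + L₂/(3EI) = 5/EI.
Compatibility: M_B·(L₁+L₂)/(3EI) = θ_0, giving M_B = 128.1 kN·m (hogging).
Span AB, ΣM about A with M_B applied at B: R_B^{AB}·5 = 283.9 + 128.1, so R_B^{AB} = 82.4 kN and R_A = 91 − 82.4 = 8.604 kN.
Span BC, ΣM about C: R_B^{BC}·10 = 425 + 128.1, so R_B^{BC} = 55.31 kN and R_C = 127.5 − 55.31 = 72.19 kN.
R_B = 82.4 + 55.31 = 137.7 kN.

R_B = 137.7 kN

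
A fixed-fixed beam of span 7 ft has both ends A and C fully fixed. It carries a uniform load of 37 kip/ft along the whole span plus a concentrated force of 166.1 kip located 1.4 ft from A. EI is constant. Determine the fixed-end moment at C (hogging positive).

Take the two fixed-end moments M_A, M_C as redundants; the released structure is the simple span AC.
On the primary (simply-supported) span, the end slopes from the loading are:
  at A: UDL 37: wL³/(24EI) = 528.8/EI
  at C: UDL 37: wL³/(24EI) = 528.8/EI
  at A: point load 166.1 at a = 1.4: Pab(L + b)/(6LEI) = 390.7/EI
  at C: point load 166.1 at a = 1.4: Pab(L + a)/(6LEI) = 260.4/EI
  θ_A0 = 919.5/EI,  θ_C0 = 789.2/EI
Flexibility coefficients: a unit moment at one end gives L/(3EI) there and L/(6EI) at the far end, so f₁₁ = f₂₂ = 2.333/EI and f₁₂ = f₂₁ = 1.167/EI.
Compatibility — zero rotation at each built-in end:
  2.333 M_A + 1.167 M_C = 919.5
  1.167 M_A + 2.333 M_C = 789.2
Solving the pair gives M_A = 299.9 kip·ft and M_C = 188.3 kip·ft (hogging).

M_C = 188.3 kip·ft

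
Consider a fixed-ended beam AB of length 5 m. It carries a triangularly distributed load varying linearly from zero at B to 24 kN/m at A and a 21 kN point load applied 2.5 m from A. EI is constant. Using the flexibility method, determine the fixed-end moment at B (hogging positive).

Take the two fixed-end moments M_A, M_B as redundants; the released structure is the simple span AB.
End rotations of the released simple span under the applied load (×1/EI):
  at A: triangular load, peak 24: w₀L³/(45EI) = 66.67/EI
  at B: triangular load, peak 24: 7w₀L³/(360EI) = 58.33/EI
  at A: point load 21 at a = 2.5: Pab(L + b)/(6LEI) = 32.81/EI
  at B: point load 21 at a = 2.5: Pab(L + a)/(6LEI) = 32.81/EI
  θ_A0 = 99.48/EI,  θ_B0 = 91.15/EI
Flexibility coefficients: a unit moment at one end gives L/(3EI) there and L/(6EI) at the far end, so f₁₁ = f₂₂ = 1.667/EI and f₁₂ = f₂₁ = 0.8333/EI.
Compatibility — zero rotation at each built-in end:
  1.667 M_A + 0.8333 M_B = 99.48
  0.8333 M_A + 1.667 M_B = 91.15
Solving the pair gives M_A = 43.12 kN·m and M_B = 33.12 kN·m (hogging).

M_B = 33.12 kN·m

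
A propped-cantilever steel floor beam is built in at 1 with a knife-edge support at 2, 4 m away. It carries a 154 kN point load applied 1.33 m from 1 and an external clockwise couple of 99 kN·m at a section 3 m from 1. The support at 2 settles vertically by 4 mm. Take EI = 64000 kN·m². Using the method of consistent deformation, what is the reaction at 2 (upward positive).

Choose R_2 as the redundant. The primary structure is the cantilever fixed at 1.
Free-end deflection of the primary structure under the applied loading (downward +):
  point load 154 at a = 1.33: Pa²(3L − a)/(6EI) = 484.4/EI
  clockwise couple 99 at a = 3: M₀a(2L − a)/(2EI) = 742.5/EI
  δ_0 = 1227/EI
Tip deflection under a unit load at 2: L³/(3EI) = 21.33/EI.
With EI = 64000 kN·m²: δ_0 = 0.019171 m and δ_{22} = 0.000333 m/kN.
Compatibility — the beam at 2 must follow the support down by 0.004 m: δ_0 − R_2·δ_{22} = 0.004, so R_2 = (0.019171 − 0.004)/0.000333 = 45.51 kN.

R_2 = 45.51 kN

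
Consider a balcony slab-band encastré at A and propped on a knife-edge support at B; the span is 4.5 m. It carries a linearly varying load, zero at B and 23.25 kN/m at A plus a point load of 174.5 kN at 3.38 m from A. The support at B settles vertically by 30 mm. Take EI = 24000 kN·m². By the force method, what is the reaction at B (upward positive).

Remove the prop at B; the released (primary) structure is a cantilever built in at A.
Free-end deflection of the primary structure under the applied loading (downward +):
  triangular load, peak 23.25 at the fixed end: w₀L⁴/(30EI) = 317.8/EI
  point load 174.5 at a = 3.38: Pa²(3L − a)/(6EI) = 3362/EI
  δ_0 = 3680/EI
Tip deflection under a unit load at B: L³/(3EI) = 30.38/EI.
With EI = 24000 kN·m²: δ_0 = 0.15334 m and δ_{BB} = 0.001266 m/kN.
Compatibility — the beam at B must follow the support down by 0.03 m: δ_0 − R_B·δ_{BB} = 0.03, so R_B = (0.15334 − 0.03)/0.001266 = 97.46 kN.

R_B = 97.46 kN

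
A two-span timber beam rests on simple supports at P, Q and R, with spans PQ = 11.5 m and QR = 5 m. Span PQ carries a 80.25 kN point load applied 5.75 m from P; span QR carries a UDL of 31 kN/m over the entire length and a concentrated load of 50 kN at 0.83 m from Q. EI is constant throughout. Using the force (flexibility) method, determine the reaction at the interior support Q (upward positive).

R_Q = 205.1 kN

Take M_Q as the redundant. Released structure: two simple spans PQ and QR with a hinge at Q.
End slopes at the hinge Q, treating each span as simply supported:
  span PQ: point load 80.25 at a = 5.75: Pab(L + a)/(6LEI) = 663.3/EI
  span QR: UDL 31: wL³/(24EI) = 161.5/EI
  span QR: point load 50 at a = 0.83: Pab(L + b)/(6LEI) = 52.9/EI
  relative rotation θ_0 = (663.3 + 214.4)/EI = 877.7/EI
A unit hogging moment at Q produces rotation L₁/(3EI) + L₂/(3EI) = 5.5/EI.
Slope continuity at Q: θ_0 = M_Q·5.5/EI, so M_Q = 877.7/5.5 = 159.6 kN·m (hogging).
Span PQ, ΣM about P with M_Q applied at Q: R_Q^{PQ}·11.5 = 461.4 + 159.6, so R_Q^{PQ} = 54 kN and R_P = 80.25 − 54 = 26.25 kN.
Span QR, ΣM about R: R_Q^{QR}·5 = 596 + 159.6, so R_Q^{QR} = 151.1 kN and R_R = 205 − 151.1 = 53.88 kN.
R_Q = 54 + 151.1 = 205.1 kN.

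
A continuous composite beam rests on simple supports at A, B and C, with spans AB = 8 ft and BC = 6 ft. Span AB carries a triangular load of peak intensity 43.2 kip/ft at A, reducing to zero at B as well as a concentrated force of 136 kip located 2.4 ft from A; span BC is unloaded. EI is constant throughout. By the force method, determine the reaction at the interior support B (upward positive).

Take M_B as the redundant. Released structure: two simple spans AB and BC with a hinge at B.
Rotations at B on the released spans (each span's end-slope, ×1/EI):
  span AB: triangular load, peak 43.2: 7w₀L³/(360EI) = 430.1/EI
  span AB: point load 136 at a = 2.4: Pab(L + a)/(6LEI) = 396/EI
  relative rotation θ_0 = (826.1 + 0)/EI = 826.1/EI
A unit hogging moment at B produces rotation L₁/(3EI) + L₂/(3EI) = 4.667/EI.
Slope continuity at B: θ_0 = M_B·4.667/EI, so M_B = 826.1/4.667 = 177 kip·ft (hogging).
Span AB, ΣM about A with M_B applied at B: R_B^{AB}·8 = 787.2 + 177, so R_B^{AB} = 120.5 kip and R_A = 308.8 − 120.5 = 188.3 kip.
Span BC, ΣM about C: R_B^{BC}·6 = 0 + 177, so R_B^{BC} = 29.5 kip and R_C = 0 − 29.5 = -29.5 kip.
R_B = 120.5 + 29.5 = 150 kip.

R_B = 150 kip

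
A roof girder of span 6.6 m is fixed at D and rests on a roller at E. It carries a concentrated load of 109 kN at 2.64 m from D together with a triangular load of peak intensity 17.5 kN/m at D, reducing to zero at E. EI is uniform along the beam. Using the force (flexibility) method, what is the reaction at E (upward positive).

Release the roller at E. Primary structure: cantilever fixed at D.
Downward deflection at the released point E due to the loads:
  point load 109 at a = 2.64: Pa²(3L − a)/(6EI) = 2173/EI
  triangular load, peak 17.5 at the fixed end: w₀L⁴/(30EI) = 1107/EI
  δ_0 = 3280/EI
Tip deflection under a unit load at E: L³/(3EI) = 95.83/EI.
The prop prevents deflection at E: R_E = δ_0/δ_{EE} = 3280/95.83 = 34.22 kN.

R_E = 34.22 kN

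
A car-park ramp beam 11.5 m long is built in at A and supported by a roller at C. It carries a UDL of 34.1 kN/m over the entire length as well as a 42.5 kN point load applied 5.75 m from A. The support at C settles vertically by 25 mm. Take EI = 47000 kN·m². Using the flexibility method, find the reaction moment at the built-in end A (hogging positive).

M_A = 682 kN·m

Choose R_C as the redundant. The primary structure is the cantilever fixed at A.
Primary-structure tip deflection at C by superposition:
  UDL 34.1: wL⁴/(8EI) = 74551/EI
  point load 42.5 at a = 5.75: Pa²(3L − a)/(6EI) = 6733/EI
  δ_0 = 81284/EI
Tip deflection under a unit load at C: L³/(3EI) = 507/EI.
With EI = 47000 kN·m²: δ_0 = 1.7295 m and δ_{CC} = 0.010786 m/kN.
Compatibility — the beam at C must follow the support down by 0.025 m: δ_0 − R_C·δ_{CC} = 0.025, so R_C = (1.7295 − 0.025)/0.010786 = 158 kN.
Moment equilibrium about A: M_A = Σ(load moments about A) − R_C·L = 2499 − 158×11.5 = 682 kN·m.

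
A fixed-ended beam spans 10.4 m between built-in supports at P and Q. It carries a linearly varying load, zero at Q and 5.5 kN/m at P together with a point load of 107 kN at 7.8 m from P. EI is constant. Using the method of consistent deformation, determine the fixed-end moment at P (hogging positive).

M_P = 81.91 kN·m

Take the two fixed-end moments M_P, M_Q as redundants; the released structure is the simple span PQ.
On the primary (simply-supported) span, the end slopes from the loading are:
  at P: triangular load, peak 5.5: w₀L³/(45EI) = 137.5/EI
  at Q: triangular load, peak 5.5: 7w₀L³/(360EI) = 120.3/EI
  at P: point load 107 at a = 7.8: Pab(L + b)/(6LEI) = 452.1/EI
  at Q: point load 107 at a = 7.8: Pab(L + a)/(6LEI) = 632.9/EI
  θ_P0 = 589.6/EI,  θ_Q0 = 753.2/EI
Flexibility coefficients: a unit moment at one end gives L/(3EI) there and L/(6EI) at the far end, so f₁₁ = f₂₂ = 3.467/EI and f₁₂ = f₂₁ = 1.733/EI.
Compatibility — zero rotation at each built-in end:
  3.467 M_P + 1.733 M_Q = 589.6
  1.733 M_P + 3.467 M_Q = 753.2
Solving the pair gives M_P = 81.91 kN·m and M_Q = 176.3 kN·m (hogging).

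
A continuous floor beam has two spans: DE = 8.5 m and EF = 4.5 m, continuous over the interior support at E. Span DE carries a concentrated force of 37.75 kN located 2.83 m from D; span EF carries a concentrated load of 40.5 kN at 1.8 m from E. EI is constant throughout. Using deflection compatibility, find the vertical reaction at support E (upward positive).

Release continuity at E by inserting a hinge; the redundant is the internal moment M_E. The primary structure is two simply-supported spans DE and EF.
Rotations at E on the released spans (each span's end-slope, ×1/EI):
  span DE: point load 37.75 at a = 2.83: Pab(L + a)/(6LEI) = 134.6/EI
  span EF: point load 40.5 at a = 1.8: Pab(L + b)/(6LEI) = 52.49/EI
  relative rotation θ_0 = (134.6 + 52.49)/EI = 187.1/EI
A unit hogging moment at E produces rotation L₁/(3EI) + L₂/(3EI) = 4.333/EI.
Compatibility: M_E·(L₁+L₂)/(3EI) = θ_0, giving M_E = 43.17 kN·m (hogging).
Span DE, ΣM about D with M_E applied at E: R_E^{DE}·8.5 = 106.8 + 43.17, so R_E^{DE} = 17.65 kN and R_D = 37.75 − 17.65 = 20.1 kN.
Span EF, ΣM about F: R_E^{EF}·4.5 = 109.3 + 43.17, so R_E^{EF} = 33.89 kN and R_F = 40.5 − 33.89 = 6.607 kN.
R_E = 17.65 + 33.89 = 51.54 kN.

R_E = 51.54 kN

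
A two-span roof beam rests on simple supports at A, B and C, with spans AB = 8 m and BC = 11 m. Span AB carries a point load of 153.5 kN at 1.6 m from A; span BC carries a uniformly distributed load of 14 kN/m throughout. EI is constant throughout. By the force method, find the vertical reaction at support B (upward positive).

Take M_B as the redundant. Released structure: two simple spans AB and BC with a hinge at B.
Rotations at B on the released spans (each span's end-slope, ×1/EI):
  span AB: point load 153.5 at a = 1.6: Pab(L + a)/(6LEI) = 314.4/EI
  span BC: UDL 14: wL³/(24EI) = 776.4/EI
  relative rotation θ_0 = (314.4 + 776.4)/EI = 1091/EI
A unit hogging moment at B produces rotation L₁/(3EI) + L₂/(3EI) = 6.333/EI.
Compatibility: M_B·(L₁+L₂)/(3EI) = θ_0, giving M_B = 172.2 kN·m (hogging).
Span AB, ΣM about A with M_B applied at B: R_B^{AB}·8 = 245.6 + 172.2, so R_B^{AB} = 52.23 kN and R_A = 153.5 − 52.23 = 101.3 kN.
Span BC, ΣM about C: R_B^{BC}·11 = 847 + 172.2, so R_B^{BC} = 92.66 kN and R_C = 154 − 92.66 = 61.34 kN.
R_B = 52.23 + 92.66 = 144.9 kN.

R_B = 144.9 kN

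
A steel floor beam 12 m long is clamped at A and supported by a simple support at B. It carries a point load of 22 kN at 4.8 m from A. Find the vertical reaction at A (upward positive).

R_A = 17.42 kN

Take the reaction at B as the redundant and release it; the primary structure is a cantilever fixed at A.
Free-end deflection of the primary structure under the applied loading (downward +):
  point load 22 at a = 4.8: Pa²(3L − a)/(6EI) = 2636/EI
Flexibility coefficient — unit upward force at B: δ_{BB} = L³/(3EI) = 576/EI.
The prop prevents deflection at B: R_B = δ_0/δ_{BB} = 2636/576 = 4.576 kN.
Vertical equilibrium: R_A = ΣP − R_B = 22 − 4.576 = 17.42 kN.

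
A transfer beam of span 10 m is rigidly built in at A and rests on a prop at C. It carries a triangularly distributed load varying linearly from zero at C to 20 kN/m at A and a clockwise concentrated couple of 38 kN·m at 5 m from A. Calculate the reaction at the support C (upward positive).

Take the reaction at C as the redundant and release it; the primary structure is a cantilever fixed at A.
Downward deflection at the released point C due to the loads:
  triangular load, peak 20 at the fixed end: w₀L⁴/(30EI) = 6667/EI
  clockwise couple 38 at a = 5: M₀a(2L − a)/(2EI) = 1425/EI
  δ_0 = 8092/EI
Flexibility coefficient — unit upward force at C: δ_{CC} = L³/(3EI) = 333.3/EI.
The prop prevents deflection at C: R_C = δ_0/δ_{CC} = 8092/333.3 = 24.27 kN.

R_C = 24.27 kN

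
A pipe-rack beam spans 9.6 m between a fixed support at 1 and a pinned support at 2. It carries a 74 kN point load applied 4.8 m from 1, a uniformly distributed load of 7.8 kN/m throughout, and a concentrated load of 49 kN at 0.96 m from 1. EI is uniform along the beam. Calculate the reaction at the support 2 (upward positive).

Release the roller at 2. Primary structure: cantilever fixed at 1.
Downward deflection at the released point 2 due to the loads:
  point load 74 at a = 4.8: Pa²(3L − a)/(6EI) = 6820/EI
  UDL 7.8: wL⁴/(8EI) = 8281/EI
  point load 49 at a = 0.96: Pa²(3L − a)/(6EI) = 209.5/EI
  δ_0 = 15311/EI
Flexibility coefficient — unit upward force at 2: δ_{22} = L³/(3EI) = 294.9/EI.
The prop prevents deflection at 2: R_2 = δ_0/δ_{22} = 15311/294.9 = 51.92 kN.

R_2 = 51.92 kN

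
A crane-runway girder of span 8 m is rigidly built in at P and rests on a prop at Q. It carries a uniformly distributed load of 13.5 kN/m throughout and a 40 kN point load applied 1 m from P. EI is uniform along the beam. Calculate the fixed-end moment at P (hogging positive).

M_P = 140.8 kN·m

Take the reaction at Q as the redundant and release it; the primary structure is a cantilever fixed at P.
Free-end deflection of the primary structure under the applied loading (downward +):
  UDL 13.5: wL⁴/(8EI) = 6912/EI
  point load 40 at a = 1: Pa²(3L − a)/(6EI) = 153.3/EI
  δ_0 = 7065/EI
Flexibility coefficient — unit upward force at Q: δ_{QQ} = L³/(3EI) = 170.7/EI.
The prop prevents deflection at Q: R_Q = δ_0/δ_{QQ} = 7065/170.7 = 41.4 kN.
Moment equilibrium about P: M_P = Σ(load moments about P) − R_Q·L = 472 − 41.4×8 = 140.8 kN·m.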